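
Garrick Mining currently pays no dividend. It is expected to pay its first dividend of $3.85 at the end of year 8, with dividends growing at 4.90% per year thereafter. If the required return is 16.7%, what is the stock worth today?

$11.07

Deferred-dividend DDM. At t=7 the remaining stream is a growing perpetuity with first payment D_8 = 3.85.
V_7 = D_8/(r−g) = 3.85/(0.167−0.049) = 32.6271
P₀ = V_7/(1+r)^7 = 32.6271/(1+0.167)^7 = 11.0683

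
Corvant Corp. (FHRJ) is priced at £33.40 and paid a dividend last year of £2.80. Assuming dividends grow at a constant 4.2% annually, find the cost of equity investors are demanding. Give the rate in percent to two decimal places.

Rearranging the constant-growth DDM: r = D₁/P₀ + g.
D₁ = 2.80 × (1 + 0.042) = 2.9176.
r = 2.9176 / 33.40 + 0.042 = 0.08735 + 0.042 = 0.12935

12.94%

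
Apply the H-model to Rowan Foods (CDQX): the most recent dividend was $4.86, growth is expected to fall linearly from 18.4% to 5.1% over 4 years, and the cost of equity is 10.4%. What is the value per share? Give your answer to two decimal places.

H-model: P₀ = D₀[(1+g_L) + H(g_S−g_L)]/(r−g_L), with H = 4/2 = 2.
P₀ = 4.86 × [(1+0.051) + 2×(0.184−0.051)] / (0.104−0.051)
   = 4.86 × 1.3170 / 0.053 = 120.7664

$120.77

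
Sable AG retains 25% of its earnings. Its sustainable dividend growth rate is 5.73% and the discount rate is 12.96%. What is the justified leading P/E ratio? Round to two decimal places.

Payout ratio b = 1 − 0.25 = 0.75.
Justified leading P/E = b/(r−g) = 0.75/(0.1296−0.0573) = 10.3734

10.37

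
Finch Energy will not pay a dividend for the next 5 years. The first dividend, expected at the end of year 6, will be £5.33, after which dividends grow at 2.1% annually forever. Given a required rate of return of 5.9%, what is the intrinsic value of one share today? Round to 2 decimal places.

Deferred-dividend DDM. At t=5 the remaining stream is a growing perpetuity with first payment D_6 = 5.33.
V_5 = D_6/(r−g) = 5.33/(0.059−0.021) = 140.2632
P₀ = V_5/(1+r)^5 = 140.2632/(1+0.059)^5 = 105.3086

£105.31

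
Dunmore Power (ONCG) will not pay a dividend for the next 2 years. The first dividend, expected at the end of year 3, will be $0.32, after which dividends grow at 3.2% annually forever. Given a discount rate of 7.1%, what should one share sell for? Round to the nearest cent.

Deferred-dividend DDM. At t=2 the remaining stream is a growing perpetuity with first payment D_3 = 0.32.
V_2 = D_3/(r−g) = 0.32/(0.071−0.032) = 8.2051
P₀ = V_2/(1+r)^2 = 8.2051/(1+0.071)^2 = 7.1533

$7.15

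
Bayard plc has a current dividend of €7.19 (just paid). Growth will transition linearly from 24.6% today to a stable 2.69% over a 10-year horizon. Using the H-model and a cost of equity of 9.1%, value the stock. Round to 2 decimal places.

H-model: P₀ = D₀[(1+g_L) + H(g_S−g_L)]/(r−g_L), with H = 10/2 = 5.
P₀ = 7.19 × [(1+0.0269) + 5×(0.246−0.0269)] / (0.091−0.0269)
   = 7.19 × 2.1224 / 0.0641 = 238.0664

€238.07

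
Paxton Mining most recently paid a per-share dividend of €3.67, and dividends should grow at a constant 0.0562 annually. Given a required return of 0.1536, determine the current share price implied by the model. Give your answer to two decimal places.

€39.80

Gordon growth model: P₀ = D₁/(r − g). D₁ = 3.67 × (1 + 0.0562) = 3.8763.
P₀ = 3.8763 / (0.1536 − 0.0562) = 3.8763 / 0.0974 = 39.7973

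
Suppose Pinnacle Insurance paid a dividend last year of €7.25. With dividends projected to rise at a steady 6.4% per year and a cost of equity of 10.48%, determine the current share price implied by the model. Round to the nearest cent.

Gordon growth model: P₀ = D₁/(r − g). D₁ = 7.25 × (1 + 0.064) = 7.7140.
P₀ = 7.7140 / (0.1048 − 0.064) = 7.7140 / 0.0408 = 189.0686

€189.07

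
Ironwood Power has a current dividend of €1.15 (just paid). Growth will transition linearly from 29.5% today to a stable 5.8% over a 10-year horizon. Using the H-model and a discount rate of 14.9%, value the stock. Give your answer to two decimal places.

H-model: P₀ = D₀[(1+g_L) + H(g_S−g_L)]/(r−g_L), with H = 10/2 = 5.
P₀ = 1.15 × [(1+0.058) + 5×(0.295−0.058)] / (0.149−0.058)
   = 1.15 × 2.2430 / 0.091 = 28.3456

€28.35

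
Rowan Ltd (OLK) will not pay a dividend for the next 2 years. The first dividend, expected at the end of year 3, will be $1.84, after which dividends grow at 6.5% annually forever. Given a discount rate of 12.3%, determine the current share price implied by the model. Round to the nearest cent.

$25.16

Deferred-dividend DDM. At t=2 the remaining stream is a growing perpetuity with first payment D_3 = 1.84.
V_2 = D_3/(r−g) = 1.84/(0.123−0.065) = 31.7241
P₀ = V_2/(1+r)^2 = 31.7241/(1+0.123)^2 = 25.1553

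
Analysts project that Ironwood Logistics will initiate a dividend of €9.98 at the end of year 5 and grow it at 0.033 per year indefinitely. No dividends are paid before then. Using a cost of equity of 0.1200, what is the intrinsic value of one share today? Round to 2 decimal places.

Deferred-dividend DDM. At t=4 the remaining stream is a growing perpetuity with first payment D_5 = 9.98.
V_4 = D_5/(r−g) = 9.98/(0.12−0.033) = 114.7126
P₀ = V_4/(1+r)^4 = 114.7126/(1+0.12)^4 = 72.9020

€72.90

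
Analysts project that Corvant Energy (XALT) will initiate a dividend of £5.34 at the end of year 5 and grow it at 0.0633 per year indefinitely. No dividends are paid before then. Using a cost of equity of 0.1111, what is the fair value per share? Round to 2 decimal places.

£73.30

Deferred-dividend DDM. At t=4 the remaining stream is a growing perpetuity with first payment D_5 = 5.34.
V_4 = D_5/(r−g) = 5.34/(0.1111−0.0633) = 111.7155
P₀ = V_4/(1+r)^4 = 111.7155/(1+0.1111)^4 = 73.2995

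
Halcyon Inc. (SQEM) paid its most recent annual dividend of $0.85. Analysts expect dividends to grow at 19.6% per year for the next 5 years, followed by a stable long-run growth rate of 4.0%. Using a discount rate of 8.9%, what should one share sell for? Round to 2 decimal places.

Two-stage DDM. Project D₁…D_5 at 0.196, terminal growth 0.04, discount at r = 0.089.
D_1 = 1.0166
D_2 = 1.2159
D_3 = 1.4542
D_4 = 1.7392
D_5 = 2.0801
Terminal value at t=5: TV = D_6/(r−g) = 2.1633/(0.089−0.04) = 44.1481
P₀ = 1.0166/(1+0.089)^1 + 1.2159/(1+0.089)^2 + 1.4542/(1+0.089)^3 + 1.7392/(1+0.089)^4 + 2.0801/(1+0.089)^5 + 44.1481/(1+0.089)^5 = 34.5047

$34.50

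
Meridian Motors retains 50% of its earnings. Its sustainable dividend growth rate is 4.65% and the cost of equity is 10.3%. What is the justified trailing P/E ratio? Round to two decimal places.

Payout ratio b = 1 − 0.50 = 0.50.
Justified trailing P/E = b(1+g)/(r−g) = 0.50×(1+0.0465)/(0.103−0.0465) = 9.2611

9.26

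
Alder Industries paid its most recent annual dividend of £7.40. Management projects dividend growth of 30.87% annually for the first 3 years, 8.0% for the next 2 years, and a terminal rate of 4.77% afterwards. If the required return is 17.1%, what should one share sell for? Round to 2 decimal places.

Three-stage DDM. Project D₁…D_5; terminal Gordon value at t=5 with g = 0.0477; discount at r = 0.171.
D_1 = 9.6844
D_2 = 12.6739
D_3 = 16.5864
D_4 = 17.9133
D_5 = 19.3464
TV_5 = 20.2692/(0.171−0.0477) = 164.3892
P₀ = Σ Dₜ/(1+r)ᵗ + TV_5/(1+r)^5 = 120.8159

£120.82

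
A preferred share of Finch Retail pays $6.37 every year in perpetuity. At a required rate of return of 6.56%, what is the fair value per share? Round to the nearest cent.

$97.10

Zero-growth DDM (perpetuity): P₀ = D/r = 6.37 / 0.0656 = 97.1037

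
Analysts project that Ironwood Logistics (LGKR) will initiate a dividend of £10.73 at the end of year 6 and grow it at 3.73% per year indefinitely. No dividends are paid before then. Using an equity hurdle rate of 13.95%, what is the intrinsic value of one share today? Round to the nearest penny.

£54.65

Deferred-dividend DDM. At t=5 the remaining stream is a growing perpetuity with first payment D_6 = 10.73.
V_5 = D_6/(r−g) = 10.73/(0.1395−0.0373) = 104.9902
P₀ = V_5/(1+r)^5 = 104.9902/(1+0.1395)^5 = 54.6484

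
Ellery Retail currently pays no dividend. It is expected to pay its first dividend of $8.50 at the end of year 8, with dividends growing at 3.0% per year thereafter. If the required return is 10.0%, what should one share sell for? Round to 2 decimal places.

Deferred-dividend DDM. At t=7 the remaining stream is a growing perpetuity with first payment D_8 = 8.50.
V_7 = D_8/(r−g) = 8.50/(0.1−0.03) = 121.4286
P₀ = V_7/(1+r)^7 = 121.4286/(1+0.1)^7 = 62.3121

$62.31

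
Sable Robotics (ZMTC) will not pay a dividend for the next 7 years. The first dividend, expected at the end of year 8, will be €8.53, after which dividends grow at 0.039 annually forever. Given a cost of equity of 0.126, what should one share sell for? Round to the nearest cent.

€42.72

Deferred-dividend DDM. At t=7 the remaining stream is a growing perpetuity with first payment D_8 = 8.53.
V_7 = D_8/(r−g) = 8.53/(0.126−0.039) = 98.0460
P₀ = V_7/(1+r)^7 = 98.0460/(1+0.126)^7 = 42.7229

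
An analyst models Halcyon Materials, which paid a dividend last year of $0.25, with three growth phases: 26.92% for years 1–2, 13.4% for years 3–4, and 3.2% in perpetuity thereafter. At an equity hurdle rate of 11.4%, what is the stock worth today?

$5.51

Three-stage DDM. Project D₁…D_4; terminal Gordon value at t=4 with g = 0.032; discount at r = 0.114.
D_1 = 0.3173
D_2 = 0.4027
D_3 = 0.4567
D_4 = 0.5179
TV_4 = 0.5344/(0.114−0.032) = 6.5177
P₀ = Σ Dₜ/(1+r)ᵗ + TV_4/(1+r)^4 = 5.5080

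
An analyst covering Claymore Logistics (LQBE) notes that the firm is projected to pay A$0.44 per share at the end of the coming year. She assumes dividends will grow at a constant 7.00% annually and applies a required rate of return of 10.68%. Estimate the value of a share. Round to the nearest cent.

A$11.96

Gordon growth model: P₀ = D₁/(r − g), with D₁ = 0.44 given directly.
P₀ = 0.4400 / (0.1068 − 0.07) = 0.4400 / 0.0368 = 11.9565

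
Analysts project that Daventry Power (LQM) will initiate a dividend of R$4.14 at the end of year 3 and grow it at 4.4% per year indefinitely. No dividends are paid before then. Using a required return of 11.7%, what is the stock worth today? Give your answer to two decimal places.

R$45.45

Deferred-dividend DDM. At t=2 the remaining stream is a growing perpetuity with first payment D_3 = 4.14.
V_2 = D_3/(r−g) = 4.14/(0.117−0.044) = 56.7123
P₀ = V_2/(1+r)^2 = 56.7123/(1+0.117)^2 = 45.4539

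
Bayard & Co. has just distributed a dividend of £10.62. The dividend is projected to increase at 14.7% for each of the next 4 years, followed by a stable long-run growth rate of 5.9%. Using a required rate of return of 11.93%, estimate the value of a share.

Two-stage DDM. Project D₁…D_4 at 0.147, terminal growth 0.059, discount at r = 0.1193.
D_1 = 12.1811
D_2 = 13.9718
D_3 = 16.0256
D_4 = 18.3814
Terminal value at t=4: TV = D_5/(r−g) = 19.4659/(0.1193−0.059) = 322.8173
P₀ = 12.1811/(1+0.1193)^1 + 13.9718/(1+0.1193)^2 + 16.0256/(1+0.1193)^3 + 18.3814/(1+0.1193)^4 + 322.8173/(1+0.1193)^4 = 250.8440

£250.84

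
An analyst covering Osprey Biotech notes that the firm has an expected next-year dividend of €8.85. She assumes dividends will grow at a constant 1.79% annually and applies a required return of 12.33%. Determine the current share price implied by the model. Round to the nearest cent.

Gordon growth model: P₀ = D₁/(r − g), with D₁ = 8.85 given directly.
P₀ = 8.8500 / (0.1233 − 0.0179) = 8.8500 / 0.1054 = 83.9658

€83.97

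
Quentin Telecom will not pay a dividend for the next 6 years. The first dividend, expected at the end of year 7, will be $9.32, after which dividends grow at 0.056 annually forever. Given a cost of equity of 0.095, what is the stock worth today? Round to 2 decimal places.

$138.63

Deferred-dividend DDM. At t=6 the remaining stream is a growing perpetuity with first payment D_7 = 9.32.
V_6 = D_7/(r−g) = 9.32/(0.095−0.056) = 238.9744
P₀ = V_6/(1+r)^6 = 238.9744/(1+0.095)^6 = 138.6330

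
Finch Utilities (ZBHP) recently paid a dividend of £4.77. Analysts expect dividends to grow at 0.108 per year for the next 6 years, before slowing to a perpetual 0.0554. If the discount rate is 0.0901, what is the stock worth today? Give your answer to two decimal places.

Two-stage DDM. Project D₁…D_6 at 0.108, terminal growth 0.0554, discount at r = 0.0901.
D_1 = 5.2852
D_2 = 5.8560
D_3 = 6.4884
D_4 = 7.1891
D_5 = 7.9656
D_6 = 8.8259
Terminal value at t=6: TV = D_7/(r−g) = 9.3148/(0.0901−0.0554) = 268.4383
P₀ = 5.2852/(1+0.0901)^1 + 5.8560/(1+0.0901)^2 + 6.4884/(1+0.0901)^3 + 7.1891/(1+0.0901)^4 + 7.9656/(1+0.0901)^5 + 8.8259/(1+0.0901)^6 + 268.4383/(1+0.0901)^6 = 190.2835

£190.28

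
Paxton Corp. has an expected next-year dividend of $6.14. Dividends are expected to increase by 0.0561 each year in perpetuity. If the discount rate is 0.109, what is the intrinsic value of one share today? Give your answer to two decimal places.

Gordon growth model: P₀ = D₁/(r − g), with D₁ = 6.14 given directly.
P₀ = 6.1400 / (0.109 − 0.0561) = 6.1400 / 0.0529 = 116.0681

$116.07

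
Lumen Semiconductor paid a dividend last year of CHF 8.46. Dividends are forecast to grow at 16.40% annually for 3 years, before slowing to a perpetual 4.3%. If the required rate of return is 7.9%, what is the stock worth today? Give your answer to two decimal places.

CHF 337.31

Two-stage DDM. Project D₁…D_3 at 0.164, terminal growth 0.043, discount at r = 0.079.
D_1 = 9.8474
D_2 = 11.4624
D_3 = 13.3423
Terminal value at t=3: TV = D_4/(r−g) = 13.9160/(0.079−0.043) = 386.5548
P₀ = 9.8474/(1+0.079)^1 + 11.4624/(1+0.079)^2 + 13.3423/(1+0.079)^3 + 386.5548/(1+0.079)^3 = 337.3065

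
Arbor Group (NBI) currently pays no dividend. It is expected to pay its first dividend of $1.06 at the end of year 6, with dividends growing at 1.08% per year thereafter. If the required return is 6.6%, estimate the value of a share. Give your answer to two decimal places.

Deferred-dividend DDM. At t=5 the remaining stream is a growing perpetuity with first payment D_6 = 1.06.
V_5 = D_6/(r−g) = 1.06/(0.066−0.0108) = 19.2029
P₀ = V_5/(1+r)^5 = 19.2029/(1+0.066)^5 = 13.9502

$13.95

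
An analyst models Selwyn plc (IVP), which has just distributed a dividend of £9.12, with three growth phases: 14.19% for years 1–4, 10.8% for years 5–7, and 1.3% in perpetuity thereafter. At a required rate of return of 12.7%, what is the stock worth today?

Three-stage DDM. Project D₁…D_7; terminal Gordon value at t=7 with g = 0.013; discount at r = 0.127.
D_1 = 10.4141
D_2 = 11.8919
D_3 = 13.5794
D_4 = 15.5063
D_5 = 17.1809
D_6 = 19.0365
D_7 = 21.0924
TV_7 = 21.3666/(0.127−0.013) = 187.4265
P₀ = Σ Dₜ/(1+r)ᵗ + TV_7/(1+r)^7 = 146.7403

£146.74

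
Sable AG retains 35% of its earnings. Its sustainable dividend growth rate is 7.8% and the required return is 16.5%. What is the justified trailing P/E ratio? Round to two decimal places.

Payout ratio b = 1 − 0.35 = 0.65.
Justified trailing P/E = b(1+g)/(r−g) = 0.65×(1+0.078)/(0.165−0.078) = 8.0540

8.05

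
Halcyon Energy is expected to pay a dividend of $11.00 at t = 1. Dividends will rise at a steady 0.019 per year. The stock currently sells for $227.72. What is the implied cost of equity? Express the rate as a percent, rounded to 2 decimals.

6.73%

Rearranging the constant-growth DDM: r = D₁/P₀ + g.
r = 11.0000 / 227.72 + 0.019 = 0.04830 + 0.019 = 0.06730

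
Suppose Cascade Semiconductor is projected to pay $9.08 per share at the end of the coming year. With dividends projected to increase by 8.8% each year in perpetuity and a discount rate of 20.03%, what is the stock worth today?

Gordon growth model: P₀ = D₁/(r − g), with D₁ = 9.08 given directly.
P₀ = 9.0800 / (0.2003 − 0.088) = 9.0800 / 0.1123 = 80.8549

$80.85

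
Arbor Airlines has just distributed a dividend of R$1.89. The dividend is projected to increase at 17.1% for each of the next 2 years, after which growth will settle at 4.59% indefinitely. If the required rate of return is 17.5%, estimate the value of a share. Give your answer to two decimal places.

Two-stage DDM. Project D₁…D_2 at 0.171, terminal growth 0.0459, discount at r = 0.175.
D_1 = 2.2132
D_2 = 2.5916
Terminal value at t=2: TV = D_3/(r−g) = 2.7106/(0.175−0.0459) = 20.9961
P₀ = 2.2132/(1+0.175)^1 + 2.5916/(1+0.175)^2 + 20.9961/(1+0.175)^2 = 18.9684

R$18.97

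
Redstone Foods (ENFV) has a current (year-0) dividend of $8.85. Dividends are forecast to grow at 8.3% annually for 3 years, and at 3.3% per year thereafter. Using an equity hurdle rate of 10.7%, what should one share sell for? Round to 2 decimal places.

$141.09

Two-stage DDM. Project D₁…D_3 at 0.083, terminal growth 0.033, discount at r = 0.107.
D_1 = 9.5846
D_2 = 10.3801
D_3 = 11.2416
Terminal value at t=3: TV = D_4/(r−g) = 11.6126/(0.107−0.033) = 156.9268
P₀ = 9.5846/(1+0.107)^1 + 10.3801/(1+0.107)^2 + 11.2416/(1+0.107)^3 + 156.9268/(1+0.107)^3 = 141.0943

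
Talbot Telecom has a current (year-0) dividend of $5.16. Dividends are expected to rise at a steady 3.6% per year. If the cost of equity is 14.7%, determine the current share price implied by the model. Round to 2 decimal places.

$48.16

Gordon growth model: P₀ = D₁/(r − g). D₁ = 5.16 × (1 + 0.036) = 5.3458.
P₀ = 5.3458 / (0.147 − 0.036) = 5.3458 / 0.111 = 48.1600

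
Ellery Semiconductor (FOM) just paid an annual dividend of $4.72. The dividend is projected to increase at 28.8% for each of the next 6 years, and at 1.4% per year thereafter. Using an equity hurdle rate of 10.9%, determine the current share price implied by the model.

$173.03

Two-stage DDM. Project D₁…D_6 at 0.288, terminal growth 0.014, discount at r = 0.109.
D_1 = 6.0794
D_2 = 7.8302
D_3 = 10.0853
D_4 = 12.9899
D_5 = 16.7310
D_6 = 21.5495
Terminal value at t=6: TV = D_7/(r−g) = 21.8512/(0.109−0.014) = 230.0125
P₀ = 6.0794/(1+0.109)^1 + 7.8302/(1+0.109)^2 + 10.0853/(1+0.109)^3 + 12.9899/(1+0.109)^4 + 16.7310/(1+0.109)^5 + 21.5495/(1+0.109)^6 + 230.0125/(1+0.109)^6 = 173.0290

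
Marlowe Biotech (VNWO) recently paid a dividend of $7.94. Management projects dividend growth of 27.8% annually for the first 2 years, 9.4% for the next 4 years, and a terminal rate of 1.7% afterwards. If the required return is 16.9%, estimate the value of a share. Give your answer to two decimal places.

Three-stage DDM. Project D₁…D_6; terminal Gordon value at t=6 with g = 0.017; discount at r = 0.169.
D_1 = 10.1473
D_2 = 12.9683
D_3 = 14.1873
D_4 = 15.5209
D_5 = 16.9799
D_6 = 18.5760
TV_6 = 18.8918/(0.169−0.017) = 124.2879
P₀ = Σ Dₜ/(1+r)ᵗ + TV_6/(1+r)^6 = 99.1202

$99.12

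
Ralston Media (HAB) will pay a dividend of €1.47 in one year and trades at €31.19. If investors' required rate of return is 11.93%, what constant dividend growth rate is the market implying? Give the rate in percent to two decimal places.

7.22%

From P₀ = D₁/(r − g), the implied growth is g = r − D₁/P₀.
g = 0.1193 − 1.47/31.19 = 0.1193 − 0.04713 = 0.07217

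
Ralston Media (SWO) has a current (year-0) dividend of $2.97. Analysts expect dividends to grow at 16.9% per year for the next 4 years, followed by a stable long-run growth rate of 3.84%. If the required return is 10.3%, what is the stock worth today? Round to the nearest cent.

$74.00

Two-stage DDM. Project D₁…D_4 at 0.169, terminal growth 0.0384, discount at r = 0.103.
D_1 = 3.4719
D_2 = 4.0587
D_3 = 4.7446
D_4 = 5.5464
Terminal value at t=4: TV = D_5/(r−g) = 5.7594/(0.103−0.0384) = 89.1552
P₀ = 3.4719/(1+0.103)^1 + 4.0587/(1+0.103)^2 + 4.7446/(1+0.103)^3 + 5.5464/(1+0.103)^4 + 89.1552/(1+0.103)^4 = 74.0011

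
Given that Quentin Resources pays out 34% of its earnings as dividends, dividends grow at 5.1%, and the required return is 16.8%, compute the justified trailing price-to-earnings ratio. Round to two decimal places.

Justified trailing P/E = b(1+g)/(r−g) = 0.34×(1+0.051)/(0.168−0.051) = 3.0542

3.05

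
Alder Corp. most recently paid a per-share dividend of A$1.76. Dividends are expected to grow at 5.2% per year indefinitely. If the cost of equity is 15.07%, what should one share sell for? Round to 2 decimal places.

A$18.76

Gordon growth model: P₀ = D₁/(r − g). D₁ = 1.76 × (1 + 0.052) = 1.8515.
P₀ = 1.8515 / (0.1507 − 0.052) = 1.8515 / 0.0987 = 18.7591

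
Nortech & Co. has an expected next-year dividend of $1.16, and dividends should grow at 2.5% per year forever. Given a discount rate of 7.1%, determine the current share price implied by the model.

$25.22

Gordon growth model: P₀ = D₁/(r − g), with D₁ = 1.16 given directly.
P₀ = 1.1600 / (0.071 − 0.025) = 1.1600 / 0.046 = 25.2174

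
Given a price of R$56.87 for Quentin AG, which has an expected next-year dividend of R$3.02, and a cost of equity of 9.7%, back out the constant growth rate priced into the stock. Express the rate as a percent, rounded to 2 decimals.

From P₀ = D₁/(r − g), the implied growth is g = r − D₁/P₀.
g = 0.097 − 3.02/56.87 = 0.097 − 0.05310 = 0.04390

4.39%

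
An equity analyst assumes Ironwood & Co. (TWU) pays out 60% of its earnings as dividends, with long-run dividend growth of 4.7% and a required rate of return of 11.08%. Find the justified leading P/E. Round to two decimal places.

9.40

Justified leading P/E = b/(r−g) = 0.60/(0.1108−0.047) = 9.4044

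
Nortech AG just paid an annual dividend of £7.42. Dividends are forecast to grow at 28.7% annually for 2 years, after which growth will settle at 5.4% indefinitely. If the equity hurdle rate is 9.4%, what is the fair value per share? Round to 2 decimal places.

Two-stage DDM. Project D₁…D_2 at 0.287, terminal growth 0.054, discount at r = 0.094.
D_1 = 9.5495
D_2 = 12.2903
Terminal value at t=2: TV = D_3/(r−g) = 12.9539/(0.094−0.054) = 323.8483
P₀ = 9.5495/(1+0.094)^1 + 12.2903/(1+0.094)^2 + 323.8483/(1+0.094)^2 = 289.5850

£289.58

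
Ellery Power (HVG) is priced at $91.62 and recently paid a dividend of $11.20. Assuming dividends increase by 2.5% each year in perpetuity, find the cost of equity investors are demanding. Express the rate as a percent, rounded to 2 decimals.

15.03%

Rearranging the constant-growth DDM: r = D₁/P₀ + g.
D₁ = 11.20 × (1 + 0.025) = 11.4800.
r = 11.4800 / 91.62 + 0.025 = 0.12530 + 0.025 = 0.15030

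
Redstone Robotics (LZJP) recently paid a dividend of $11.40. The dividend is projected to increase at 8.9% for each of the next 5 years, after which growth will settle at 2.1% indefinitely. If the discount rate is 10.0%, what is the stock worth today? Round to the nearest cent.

$195.43

Two-stage DDM. Project D₁…D_5 at 0.089, terminal growth 0.021, discount at r = 0.1.
D_1 = 12.4146
D_2 = 13.5195
D_3 = 14.7227
D_4 = 16.0331
D_5 = 17.4600
Terminal value at t=5: TV = D_6/(r−g) = 17.8267/(0.1−0.021) = 225.6539
P₀ = 12.4146/(1+0.1)^1 + 13.5195/(1+0.1)^2 + 14.7227/(1+0.1)^3 + 16.0331/(1+0.1)^4 + 17.4600/(1+0.1)^5 + 225.6539/(1+0.1)^5 = 195.4260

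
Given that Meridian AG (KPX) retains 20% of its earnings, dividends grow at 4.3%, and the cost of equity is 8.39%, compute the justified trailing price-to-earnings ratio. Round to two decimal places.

Payout ratio b = 1 − 0.20 = 0.80.
Justified trailing P/E = b(1+g)/(r−g) = 0.80×(1+0.043)/(0.0839−0.043) = 20.4010

20.40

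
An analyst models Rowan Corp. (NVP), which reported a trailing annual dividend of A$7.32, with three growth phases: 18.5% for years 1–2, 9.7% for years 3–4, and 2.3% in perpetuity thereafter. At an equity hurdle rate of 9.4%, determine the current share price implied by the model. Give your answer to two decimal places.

A$158.19

Three-stage DDM. Project D₁…D_4; terminal Gordon value at t=4 with g = 0.023; discount at r = 0.094.
D_1 = 8.6742
D_2 = 10.2789
D_3 = 11.2760
D_4 = 12.3698
TV_4 = 12.6543/(0.094−0.023) = 178.2290
P₀ = Σ Dₜ/(1+r)ᵗ + TV_4/(1+r)^4 = 158.1903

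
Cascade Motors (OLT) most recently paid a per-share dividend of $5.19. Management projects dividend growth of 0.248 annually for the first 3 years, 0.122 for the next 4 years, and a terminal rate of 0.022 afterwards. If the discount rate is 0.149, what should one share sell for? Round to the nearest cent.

$92.15

Three-stage DDM. Project D₁…D_7; terminal Gordon value at t=7 with g = 0.022; discount at r = 0.149.
D_1 = 6.4771
D_2 = 8.0834
D_3 = 10.0881
D_4 = 11.3189
D_5 = 12.6998
D_6 = 14.2492
D_7 = 15.9876
TV_7 = 16.3393/(0.149−0.022) = 128.6559
P₀ = Σ Dₜ/(1+r)ᵗ + TV_7/(1+r)^7 = 92.1478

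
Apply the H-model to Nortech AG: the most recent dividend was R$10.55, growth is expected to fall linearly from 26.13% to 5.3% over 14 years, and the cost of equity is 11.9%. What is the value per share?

R$401.40

H-model: P₀ = D₀[(1+g_L) + H(g_S−g_L)]/(r−g_L), with H = 14/2 = 7.
P₀ = 10.55 × [(1+0.053) + 7×(0.2613−0.053)] / (0.119−0.053)
   = 10.55 × 2.5111 / 0.066 = 401.3955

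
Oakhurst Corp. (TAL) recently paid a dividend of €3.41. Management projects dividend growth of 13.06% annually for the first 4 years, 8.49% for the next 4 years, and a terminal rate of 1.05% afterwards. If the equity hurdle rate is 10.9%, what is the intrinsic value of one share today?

€62.88

Three-stage DDM. Project D₁…D_8; terminal Gordon value at t=8 with g = 0.0105; discount at r = 0.109.
D_1 = 3.8553
D_2 = 4.3589
D_3 = 4.9281
D_4 = 5.5717
D_5 = 6.0448
D_6 = 6.5580
D_7 = 7.1147
D_8 = 7.7188
TV_8 = 7.7998/(0.109−0.0105) = 79.1861
P₀ = Σ Dₜ/(1+r)ᵗ + TV_8/(1+r)^8 = 62.8777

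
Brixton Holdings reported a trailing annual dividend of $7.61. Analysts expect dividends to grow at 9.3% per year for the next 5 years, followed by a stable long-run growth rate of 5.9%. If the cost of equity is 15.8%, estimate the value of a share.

Two-stage DDM. Project D₁…D_5 at 0.093, terminal growth 0.059, discount at r = 0.158.
D_1 = 8.3177
D_2 = 9.0913
D_3 = 9.9368
D_4 = 10.8609
D_5 = 11.8709
Terminal value at t=5: TV = D_6/(r−g) = 12.5713/(0.158−0.059) = 126.9832
P₀ = 8.3177/(1+0.158)^1 + 9.0913/(1+0.158)^2 + 9.9368/(1+0.158)^3 + 10.8609/(1+0.158)^4 + 11.8709/(1+0.158)^5 + 126.9832/(1+0.158)^5 = 93.0847

$93.08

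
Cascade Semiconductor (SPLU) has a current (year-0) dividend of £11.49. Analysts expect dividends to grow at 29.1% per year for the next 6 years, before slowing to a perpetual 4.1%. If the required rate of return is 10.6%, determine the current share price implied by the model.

£588.10

Two-stage DDM. Project D₁…D_6 at 0.291, terminal growth 0.041, discount at r = 0.106.
D_1 = 14.8336
D_2 = 19.1502
D_3 = 24.7229
D_4 = 31.9172
D_5 = 41.2051
D_6 = 53.1958
Terminal value at t=6: TV = D_7/(r−g) = 55.3768/(0.106−0.041) = 851.9515
P₀ = 14.8336/(1+0.106)^1 + 19.1502/(1+0.106)^2 + 24.7229/(1+0.106)^3 + 31.9172/(1+0.106)^4 + 41.2051/(1+0.106)^5 + 53.1958/(1+0.106)^6 + 851.9515/(1+0.106)^6 = 588.0958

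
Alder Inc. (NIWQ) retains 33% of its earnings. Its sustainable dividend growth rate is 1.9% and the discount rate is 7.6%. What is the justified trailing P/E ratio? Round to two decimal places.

Payout ratio b = 1 − 0.33 = 0.67.
Justified trailing P/E = b(1+g)/(r−g) = 0.67×(1+0.019)/(0.076−0.019) = 11.9777

11.98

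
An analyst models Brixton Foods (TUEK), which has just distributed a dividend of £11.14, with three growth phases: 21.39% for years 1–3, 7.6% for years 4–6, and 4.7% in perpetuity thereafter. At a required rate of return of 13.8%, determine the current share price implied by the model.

Three-stage DDM. Project D₁…D_6; terminal Gordon value at t=6 with g = 0.047; discount at r = 0.138.
D_1 = 13.5228
D_2 = 16.4154
D_3 = 19.9266
D_4 = 21.4411
D_5 = 23.0706
D_6 = 24.8239
TV_6 = 25.9907/(0.138−0.047) = 285.6117
P₀ = Σ Dₜ/(1+r)ᵗ + TV_6/(1+r)^6 = 205.8798

£205.88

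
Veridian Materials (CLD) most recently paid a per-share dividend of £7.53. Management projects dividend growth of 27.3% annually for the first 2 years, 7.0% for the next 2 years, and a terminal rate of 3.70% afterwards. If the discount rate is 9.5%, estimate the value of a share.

Three-stage DDM. Project D₁…D_4; terminal Gordon value at t=4 with g = 0.037; discount at r = 0.095.
D_1 = 9.5857
D_2 = 12.2026
D_3 = 13.0568
D_4 = 13.9707
TV_4 = 14.4877/(0.095−0.037) = 249.7872
P₀ = Σ Dₜ/(1+r)ᵗ + TV_4/(1+r)^4 = 212.3391

£212.34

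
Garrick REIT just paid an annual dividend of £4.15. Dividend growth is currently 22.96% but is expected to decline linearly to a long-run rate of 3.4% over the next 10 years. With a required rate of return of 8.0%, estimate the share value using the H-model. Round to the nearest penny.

H-model: P₀ = D₀[(1+g_L) + H(g_S−g_L)]/(r−g_L), with H = 10/2 = 5.
P₀ = 4.15 × [(1+0.034) + 5×(0.2296−0.034)] / (0.08−0.034)
   = 4.15 × 2.0120 / 0.046 = 181.5174

£181.52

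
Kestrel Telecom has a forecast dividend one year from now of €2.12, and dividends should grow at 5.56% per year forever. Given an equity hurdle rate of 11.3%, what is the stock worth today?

€36.93

Gordon growth model: P₀ = D₁/(r − g), with D₁ = 2.12 given directly.
P₀ = 2.1200 / (0.113 − 0.0556) = 2.1200 / 0.0574 = 36.9338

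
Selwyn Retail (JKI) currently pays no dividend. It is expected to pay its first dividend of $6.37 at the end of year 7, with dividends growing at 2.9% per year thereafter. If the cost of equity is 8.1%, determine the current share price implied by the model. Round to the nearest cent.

$76.77

Deferred-dividend DDM. At t=6 the remaining stream is a growing perpetuity with first payment D_7 = 6.37.
V_6 = D_7/(r−g) = 6.37/(0.081−0.029) = 122.5000
P₀ = V_6/(1+r)^6 = 122.5000/(1+0.081)^6 = 76.7683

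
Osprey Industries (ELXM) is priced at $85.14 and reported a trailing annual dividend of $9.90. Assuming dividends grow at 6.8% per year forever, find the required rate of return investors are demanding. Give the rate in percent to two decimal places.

19.22%

Rearranging the constant-growth DDM: r = D₁/P₀ + g.
D₁ = 9.90 × (1 + 0.068) = 10.5732.
r = 10.5732 / 85.14 + 0.068 = 0.12419 + 0.068 = 0.19219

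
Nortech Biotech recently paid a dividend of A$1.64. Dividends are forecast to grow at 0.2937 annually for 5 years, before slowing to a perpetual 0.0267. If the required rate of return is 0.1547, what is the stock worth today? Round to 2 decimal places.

A$34.90

Two-stage DDM. Project D₁…D_5 at 0.2937, terminal growth 0.0267, discount at r = 0.1547.
D_1 = 2.1217
D_2 = 2.7448
D_3 = 3.5510
D_4 = 4.5939
D_5 = 5.9431
Terminal value at t=5: TV = D_6/(r−g) = 6.1018/(0.1547−0.0267) = 47.6700
P₀ = 2.1217/(1+0.1547)^1 + 2.7448/(1+0.1547)^2 + 3.5510/(1+0.1547)^3 + 4.5939/(1+0.1547)^4 + 5.9431/(1+0.1547)^5 + 47.6700/(1+0.1547)^5 = 34.9036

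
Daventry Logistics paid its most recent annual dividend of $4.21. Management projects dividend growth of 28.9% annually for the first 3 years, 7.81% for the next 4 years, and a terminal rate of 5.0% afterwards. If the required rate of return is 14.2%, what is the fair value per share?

$92.06

Three-stage DDM. Project D₁…D_7; terminal Gordon value at t=7 with g = 0.05; discount at r = 0.142.
D_1 = 5.4267
D_2 = 6.9950
D_3 = 9.0166
D_4 = 9.7208
D_5 = 10.4799
D_6 = 11.2984
D_7 = 12.1808
TV_7 = 12.7899/(0.142−0.05) = 139.0204
P₀ = Σ Dₜ/(1+r)ᵗ + TV_7/(1+r)^7 = 92.0625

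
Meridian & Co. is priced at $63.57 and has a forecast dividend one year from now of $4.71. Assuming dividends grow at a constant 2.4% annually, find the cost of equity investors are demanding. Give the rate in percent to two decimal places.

9.81%

Rearranging the constant-growth DDM: r = D₁/P₀ + g.
r = 4.7100 / 63.57 + 0.024 = 0.07409 + 0.024 = 0.09809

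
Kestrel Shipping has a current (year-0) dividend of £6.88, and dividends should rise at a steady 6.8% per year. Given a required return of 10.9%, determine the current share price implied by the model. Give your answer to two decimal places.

Gordon growth model: P₀ = D₁/(r − g). D₁ = 6.88 × (1 + 0.068) = 7.3478.
P₀ = 7.3478 / (0.109 − 0.068) = 7.3478 / 0.041 = 179.2156

£179.22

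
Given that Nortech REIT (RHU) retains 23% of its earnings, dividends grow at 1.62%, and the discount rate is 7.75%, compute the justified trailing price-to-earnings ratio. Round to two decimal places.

Payout ratio b = 1 − 0.23 = 0.77.
Justified trailing P/E = b(1+g)/(r−g) = 0.77×(1+0.0162)/(0.0775−0.0162) = 12.7647

12.76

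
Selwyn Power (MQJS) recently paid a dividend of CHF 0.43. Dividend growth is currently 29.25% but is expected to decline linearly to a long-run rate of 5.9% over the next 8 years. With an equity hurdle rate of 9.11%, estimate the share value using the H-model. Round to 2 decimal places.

H-model: P₀ = D₀[(1+g_L) + H(g_S−g_L)]/(r−g_L), with H = 8/2 = 4.
P₀ = 0.43 × [(1+0.059) + 4×(0.2925−0.059)] / (0.0911−0.059)
   = 0.43 × 1.9930 / 0.0321 = 26.6975

CHF 26.70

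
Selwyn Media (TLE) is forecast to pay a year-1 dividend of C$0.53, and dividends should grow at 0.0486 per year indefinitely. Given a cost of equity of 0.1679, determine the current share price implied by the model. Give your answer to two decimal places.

C$4.44

Gordon growth model: P₀ = D₁/(r − g), with D₁ = 0.53 given directly.
P₀ = 0.5300 / (0.1679 − 0.0486) = 0.5300 / 0.1193 = 4.4426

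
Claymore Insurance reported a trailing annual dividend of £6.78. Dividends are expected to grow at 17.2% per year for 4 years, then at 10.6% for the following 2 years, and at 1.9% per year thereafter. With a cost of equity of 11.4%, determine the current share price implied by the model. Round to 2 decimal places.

£135.09

Three-stage DDM. Project D₁…D_6; terminal Gordon value at t=6 with g = 0.019; discount at r = 0.114.
D_1 = 7.9462
D_2 = 9.3129
D_3 = 10.9147
D_4 = 12.7920
D_5 = 14.1480
D_6 = 15.6477
TV_6 = 15.9450/(0.114−0.019) = 167.8421
P₀ = Σ Dₜ/(1+r)ᵗ + TV_6/(1+r)^6 = 135.0916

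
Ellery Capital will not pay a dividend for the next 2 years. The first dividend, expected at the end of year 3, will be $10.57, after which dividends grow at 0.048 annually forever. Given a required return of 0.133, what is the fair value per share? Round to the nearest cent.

$96.87

Deferred-dividend DDM. At t=2 the remaining stream is a growing perpetuity with first payment D_3 = 10.57.
V_2 = D_3/(r−g) = 10.57/(0.133−0.048) = 124.3529
P₀ = V_2/(1+r)^2 = 124.3529/(1+0.133)^2 = 96.8715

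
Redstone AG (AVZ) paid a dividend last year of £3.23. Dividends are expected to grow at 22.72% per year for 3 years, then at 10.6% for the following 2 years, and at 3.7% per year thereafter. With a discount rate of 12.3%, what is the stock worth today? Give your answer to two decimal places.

£69.14

Three-stage DDM. Project D₁…D_5; terminal Gordon value at t=5 with g = 0.037; discount at r = 0.123.
D_1 = 3.9639
D_2 = 4.8644
D_3 = 5.9696
D_4 = 6.6024
D_5 = 7.3023
TV_5 = 7.5725/(0.123−0.037) = 88.0520
P₀ = Σ Dₜ/(1+r)ᵗ + TV_5/(1+r)^5 = 69.1411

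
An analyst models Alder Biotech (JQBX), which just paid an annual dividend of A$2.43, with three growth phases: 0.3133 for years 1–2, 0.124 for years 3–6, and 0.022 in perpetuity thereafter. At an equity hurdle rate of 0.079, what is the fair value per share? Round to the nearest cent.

Three-stage DDM. Project D₁…D_6; terminal Gordon value at t=6 with g = 0.022; discount at r = 0.079.
D_1 = 3.1913
D_2 = 4.1912
D_3 = 4.7109
D_4 = 5.2950
D_5 = 5.9516
D_6 = 6.6896
TV_6 = 6.8368/(0.079−0.022) = 119.9431
P₀ = Σ Dₜ/(1+r)ᵗ + TV_6/(1+r)^6 = 98.5283

A$98.53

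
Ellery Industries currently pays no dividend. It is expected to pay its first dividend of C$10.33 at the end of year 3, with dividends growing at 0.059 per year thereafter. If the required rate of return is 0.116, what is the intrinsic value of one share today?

Deferred-dividend DDM. At t=2 the remaining stream is a growing perpetuity with first payment D_3 = 10.33.
V_2 = D_3/(r−g) = 10.33/(0.116−0.059) = 181.2281
P₀ = V_2/(1+r)^2 = 181.2281/(1+0.116)^2 = 145.5114

C$145.51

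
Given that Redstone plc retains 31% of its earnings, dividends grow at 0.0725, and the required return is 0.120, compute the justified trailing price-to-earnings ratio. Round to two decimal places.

15.58

Payout ratio b = 1 − 0.31 = 0.69.
Justified trailing P/E = b(1+g)/(r−g) = 0.69×(1+0.0725)/(0.12−0.0725) = 15.5795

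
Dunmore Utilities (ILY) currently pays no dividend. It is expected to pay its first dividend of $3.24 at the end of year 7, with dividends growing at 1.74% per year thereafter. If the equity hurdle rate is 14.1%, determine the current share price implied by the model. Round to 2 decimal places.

$11.88

Deferred-dividend DDM. At t=6 the remaining stream is a growing perpetuity with first payment D_7 = 3.24.
V_6 = D_7/(r−g) = 3.24/(0.141−0.0174) = 26.2136
P₀ = V_6/(1+r)^6 = 26.2136/(1+0.141)^6 = 11.8799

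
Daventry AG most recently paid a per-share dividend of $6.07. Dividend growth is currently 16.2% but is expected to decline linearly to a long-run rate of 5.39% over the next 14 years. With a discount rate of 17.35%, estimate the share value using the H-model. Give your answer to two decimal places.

$91.89

H-model: P₀ = D₀[(1+g_L) + H(g_S−g_L)]/(r−g_L), with H = 14/2 = 7.
P₀ = 6.07 × [(1+0.0539) + 7×(0.162−0.0539)] / (0.1735−0.0539)
   = 6.07 × 1.8106 / 0.1196 = 91.8925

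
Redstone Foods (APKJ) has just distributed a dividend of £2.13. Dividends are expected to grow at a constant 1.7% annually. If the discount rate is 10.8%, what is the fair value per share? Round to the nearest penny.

Gordon growth model: P₀ = D₁/(r − g). D₁ = 2.13 × (1 + 0.017) = 2.1662.
P₀ = 2.1662 / (0.108 − 0.017) = 2.1662 / 0.091 = 23.8045

£23.80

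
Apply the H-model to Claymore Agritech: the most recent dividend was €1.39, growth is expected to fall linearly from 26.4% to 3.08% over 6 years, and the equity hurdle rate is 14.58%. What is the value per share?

€20.92

H-model: P₀ = D₀[(1+g_L) + H(g_S−g_L)]/(r−g_L), with H = 6/2 = 3.
P₀ = 1.39 × [(1+0.0308) + 3×(0.264−0.0308)] / (0.1458−0.0308)
   = 1.39 × 1.7304 / 0.115 = 20.9153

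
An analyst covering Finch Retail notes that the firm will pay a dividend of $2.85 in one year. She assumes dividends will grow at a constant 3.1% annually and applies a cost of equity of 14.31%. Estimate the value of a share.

$25.42

Gordon growth model: P₀ = D₁/(r − g), with D₁ = 2.85 given directly.
P₀ = 2.8500 / (0.1431 − 0.031) = 2.8500 / 0.1121 = 25.4237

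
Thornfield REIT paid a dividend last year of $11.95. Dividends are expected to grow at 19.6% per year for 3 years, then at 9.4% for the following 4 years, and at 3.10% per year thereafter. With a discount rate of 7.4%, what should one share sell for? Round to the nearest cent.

$539.75

Three-stage DDM. Project D₁…D_7; terminal Gordon value at t=7 with g = 0.031; discount at r = 0.074.
D_1 = 14.2922
D_2 = 17.0935
D_3 = 20.4438
D_4 = 22.3655
D_5 = 24.4679
D_6 = 26.7678
D_7 = 29.2840
TV_7 = 30.1918/(0.074−0.031) = 702.1355
P₀ = Σ Dₜ/(1+r)ᵗ + TV_7/(1+r)^7 = 539.7514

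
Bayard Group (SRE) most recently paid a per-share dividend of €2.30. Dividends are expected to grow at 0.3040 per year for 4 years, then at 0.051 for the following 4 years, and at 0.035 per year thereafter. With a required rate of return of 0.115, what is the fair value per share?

Three-stage DDM. Project D₁…D_8; terminal Gordon value at t=8 with g = 0.035; discount at r = 0.115.
D_1 = 2.9992
D_2 = 3.9110
D_3 = 5.0999
D_4 = 6.6503
D_5 = 6.9894
D_6 = 7.3459
D_7 = 7.7205
D_8 = 8.1143
TV_8 = 8.3983/(0.115−0.035) = 104.9783
P₀ = Σ Dₜ/(1+r)ᵗ + TV_8/(1+r)^8 = 72.6402

€72.64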